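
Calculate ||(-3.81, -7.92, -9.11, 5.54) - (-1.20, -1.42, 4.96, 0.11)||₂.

√(Σ(x_i - y_i)²) = √((-3.81 - (-1.2))² + (-7.92 - (-1.42))² + (-9.11 - 4.96)² + (5.54 - 0.11)²)
= √((-2.61)² + (-6.5)² + (-14.07)² + 5.43²) = √(6.8121 + 42.25 + 197.9649 + 29.4849) = √276.5119 ≈ 16.6286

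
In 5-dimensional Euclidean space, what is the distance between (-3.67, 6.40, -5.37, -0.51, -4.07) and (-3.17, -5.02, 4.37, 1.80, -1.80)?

√(Σ(x_i - y_i)²) = √((-3.67 - (-3.17))² + (6.4 - (-5.02))² + (-5.37 - 4.37)² + (-0.51 - 1.8)² + (-4.07 - (-1.8))²)
= √((-0.5)² + 11.42² + (-9.74)² + (-2.31)² + (-2.27)²) = √(0.25 + 130.4164 + 94.8676 + 5.3361 + 5.1529) = √236.023 ≈ 15.363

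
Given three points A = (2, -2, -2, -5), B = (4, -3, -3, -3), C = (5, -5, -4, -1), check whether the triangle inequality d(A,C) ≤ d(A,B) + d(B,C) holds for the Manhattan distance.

d(A,B) = 2 + 1 + 1 + 2 = 6, d(B,C) = 1 + 2 + 1 + 2 = 6, d(A,C) = 3 + 3 + 2 + 4 = 12.
d(A,C) = 12 ≤ 6 + 6 = 12. Triangle inequality is satisfied.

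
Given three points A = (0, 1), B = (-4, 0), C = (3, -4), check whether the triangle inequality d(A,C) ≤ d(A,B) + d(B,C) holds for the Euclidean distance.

d(A,B) = √(4² + 1²) = √17 ≈ 4.1231, d(B,C) = √(7² + 4²) = √65 ≈ 8.0623, d(A,C) = √(3² + 5²) = √34 ≈ 5.831.
d(A,C) ≈ 5.831 ≤ 4.1231 + 8.0623 = 12.1854. Triangle inequality is satisfied.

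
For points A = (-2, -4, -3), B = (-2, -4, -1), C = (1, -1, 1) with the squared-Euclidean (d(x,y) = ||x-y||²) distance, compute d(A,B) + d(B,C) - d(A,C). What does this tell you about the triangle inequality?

d(A,B) = 0² + 0² + 2² = 4, d(B,C) = 3² + 3² + 2² = 22, d(A,C) = 3² + 3² + 4² = 34.
d(A,B) + d(B,C) - d(A,C) = 4 + 22 - 34 = 26 - 34 = -8. This is < 0, so the triangle inequality FAILS for these points (squared-Euclidean is not a metric).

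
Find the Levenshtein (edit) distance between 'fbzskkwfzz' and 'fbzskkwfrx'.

Let D[i][j] be the edit distance between the first i characters of 'fbzskkwfzz' and the first j characters of 'fbzskkwfrx', with D[i][0] = i, D[0][j] = j, and D[i][j] = D[i-1][j-1] if the characters match, else 1 + min(D[i-1][j], D[i][j-1], D[i-1][j-1]). Filling the table (rows: prefixes of 'fbzskkwfzz', columns: prefixes of 'fbzskkwfrx'):
     ε  f  b  z  s  k  k  w  f  r  x
  ε  0  1  2  3  4  5  6  7  8  9 10
  f  1  0  1  2  3  4  5  6  7  8  9
  b  2  1  0  1  2  3  4  5  6  7  8
  z  3  2  1  0  1  2  3  4  5  6  7
  s  4  3  2  1  0  1  2  3  4  5  6
  k  5  4  3  2  1  0  1  2  3  4  5
  k  6  5  4  3  2  1  0  1  2  3  4
  w  7  6  5  4  3  2  1  0  1  2  3
  f  8  7  6  5  4  3  2  1  0  1  2
  z  9  8  7  6  5  4  3  2  1  1  2
  z 10  9  8  7  6  5  4  3  2  2  2
The bottom-right entry gives D[10][10] = 2, so no sequence of fewer than 2 edits works. Backtracking through the table gives one optimal edit sequence (2 edits):
  fbzskkwfzz → fbzskkwfrz (sub z→r @9)
  fbzskkwfrz → fbzskkwfrx (sub z→x @10)
Edit distance = 2.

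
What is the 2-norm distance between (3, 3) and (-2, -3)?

(Σ|x_i - y_i|^2)^(1/2) = (|3 - (-2)|^2 + |3 - (-3)|^2)^(1/2)
= (5^2 + 6^2)^(1/2) = (25 + 36)^(1/2) = (61)^(1/2) ≈ 7.8102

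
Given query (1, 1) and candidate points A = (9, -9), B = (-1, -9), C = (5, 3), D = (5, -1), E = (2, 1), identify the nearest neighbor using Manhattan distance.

Distances: d(A) = 18, d(B) = 12, d(C) = 6, d(D) = 6, d(E) = 1. Nearest: E = (2, 1) with distance 1.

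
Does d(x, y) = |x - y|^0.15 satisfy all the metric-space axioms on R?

Yes. With 0 < p = 0.15 ≤ 1, d(x,y) = |x-y|^0.15 is a metric on R. Non-negativity and symmetry are immediate; |x-y|^0.15 = 0 ⟺ |x-y| = 0 ⟺ x = y. For the triangle inequality, the function t ↦ t^0.15 is subadditive on [0,∞) when p ≤ 1, so |x-z|^0.15 ≤ (|x-y| + |y-z|)^0.15 ≤ |x-y|^0.15 + |y-z|^0.15.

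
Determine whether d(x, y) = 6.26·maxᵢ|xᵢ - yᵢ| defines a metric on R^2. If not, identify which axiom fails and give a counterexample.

Yes. The L∞ (Chebyshev) norm induces a metric on R^2, and multiplying a metric by a positive constant 6.26 > 0 preserves all four axioms: non-negativity (6.26·||x-y|| ≥ 0), identity (6.26·||x-y|| = 0 ⟺ ||x-y|| = 0 ⟺ x = y), symmetry (||x-y|| = ||y-x||), and the triangle inequality (6.26·||x-z|| ≤ 6.26·||x-y|| + 6.26·||y-z||). So d is a metric.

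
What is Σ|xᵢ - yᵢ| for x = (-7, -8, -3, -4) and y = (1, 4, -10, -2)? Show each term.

Σ|x_i - y_i| = |-7 - 1| + |-8 - 4| + |-3 - (-10)| + |-4 - (-2)| = 8 + 12 + 7 + 2 = 29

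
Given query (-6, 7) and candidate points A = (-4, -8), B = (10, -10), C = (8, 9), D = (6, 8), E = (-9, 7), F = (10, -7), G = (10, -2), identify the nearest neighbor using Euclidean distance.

Distances: d(A) ≈ 15.1327, d(B) ≈ 23.3452, d(C) ≈ 14.1421, d(D) ≈ 12.0416, d(E) = 3, d(F) ≈ 21.2603, d(G) ≈ 18.3576. Nearest: E = (-9, 7) with distance 3.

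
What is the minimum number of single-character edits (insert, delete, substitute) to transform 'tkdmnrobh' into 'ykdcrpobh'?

Let D[i][j] be the edit distance between the first i characters of 'tkdmnrobh' and the first j characters of 'ykdcrpobh', with D[i][0] = i, D[0][j] = j, and D[i][j] = D[i-1][j-1] if the characters match, else 1 + min(D[i-1][j], D[i][j-1], D[i-1][j-1]). Filling the table (rows: prefixes of 'tkdmnrobh', columns: prefixes of 'ykdcrpobh'):
     ε  y  k  d  c  r  p  o  b  h
  ε  0  1  2  3  4  5  6  7  8  9
  t  1  1  2  3  4  5  6  7  8  9
  k  2  2  1  2  3  4  5  6  7  8
  d  3  3  2  1  2  3  4  5  6  7
  m  4  4  3  2  2  3  4  5  6  7
  n  5  5  4  3  3  3  4  5  6  7
  r  6  6  5  4  4  3  4  5  6  7
  o  7  7  6  5  5  4  4  4  5  6
  b  8  8  7  6  6  5  5  5  4  5
  h  9  9  8  7  7  6  6  6  5  4
The bottom-right entry gives D[9][9] = 4, so no sequence of fewer than 4 edits works. Backtracking through the table gives one optimal edit sequence (4 edits):
  tkdmnrobh → ykdmnrobh (sub t→y @1)
  ykdmnrobh → ykdcnrobh (sub m→c @4)
  ykdcnrobh → ykdcrrobh (sub n→r @5)
  ykdcrrobh → ykdcrpobh (sub r→p @6)
Edit distance = 4.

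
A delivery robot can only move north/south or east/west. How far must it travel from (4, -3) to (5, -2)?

Σ|x_i - y_i| = |4 - 5| + |-3 - (-2)| = 1 + 1 = 2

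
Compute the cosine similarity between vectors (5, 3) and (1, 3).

With u = (5, 3), v = (1, 3):
u·v = 5·1 + 3·3 = 5 + 9 = 14.
|u| = √(5² + 3²) = √34, |v| = √(1² + 3²) = √10, so |u||v| = √(34·10) = √340.
cos θ = (u·v)/(|u||v|) = 14/√340 ≈ 0.7593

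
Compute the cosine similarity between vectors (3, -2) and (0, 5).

With u = (3, -2), v = (0, 5):
u·v = 3·0 + (-2)·5 = 0 + (-10) = -10.
|u| = √(3² + (-2)²) = √13, |v| = √(0² + 5²) = √25, so |u||v| = √(13·25) = √325.
cos θ = (u·v)/(|u||v|) = -10/√325 ≈ -0.5547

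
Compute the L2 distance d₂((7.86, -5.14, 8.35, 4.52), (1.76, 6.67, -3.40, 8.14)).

√(Σ(x_i - y_i)²) = √((7.86 - 1.76)² + (-5.14 - 6.67)² + (8.35 - (-3.4))² + (4.52 - 8.14)²)
= √(6.1² + (-11.81)² + 11.75² + (-3.62)²) = √(37.21 + 139.4761 + 138.0625 + 13.1044) = √327.853 ≈ 18.1067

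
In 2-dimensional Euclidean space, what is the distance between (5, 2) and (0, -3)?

√(Σ(x_i - y_i)²) = √((5 - 0)² + (2 - (-3))²)
= √(5² + 5²) = √(25 + 25) = √50 ≈ 7.0711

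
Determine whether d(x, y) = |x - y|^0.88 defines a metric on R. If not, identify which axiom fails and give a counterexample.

Yes. With 0 < p = 0.88 ≤ 1, d(x,y) = |x-y|^0.88 is a metric on R. Non-negativity and symmetry are immediate; |x-y|^0.88 = 0 ⟺ |x-y| = 0 ⟺ x = y. For the triangle inequality, the function t ↦ t^0.88 is subadditive on [0,∞) when p ≤ 1, so |x-z|^0.88 ≤ (|x-y| + |y-z|)^0.88 ≤ |x-y|^0.88 + |y-z|^0.88.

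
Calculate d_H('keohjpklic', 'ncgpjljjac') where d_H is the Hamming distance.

Differing positions: 1, 2, 3, 4, 6, 7, 8, 9. Hamming distance = 8.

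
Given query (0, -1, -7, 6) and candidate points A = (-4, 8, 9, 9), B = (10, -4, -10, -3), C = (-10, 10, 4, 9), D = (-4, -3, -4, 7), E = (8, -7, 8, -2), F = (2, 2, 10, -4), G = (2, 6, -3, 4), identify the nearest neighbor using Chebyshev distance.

Distances: d(A) = 16, d(B) = 10, d(C) = 11, d(D) = 4, d(E) = 15, d(F) = 17, d(G) = 7. Nearest: D = (-4, -3, -4, 7) with distance 4.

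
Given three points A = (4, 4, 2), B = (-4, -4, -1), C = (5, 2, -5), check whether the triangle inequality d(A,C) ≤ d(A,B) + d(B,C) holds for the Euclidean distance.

d(A,B) = √(8² + 8² + 3²) = √137 ≈ 11.7047, d(B,C) = √(9² + 6² + 4²) = √133 ≈ 11.5326, d(A,C) = √(1² + 2² + 7²) = √54 ≈ 7.3485.
d(A,C) ≈ 7.3485 ≤ 11.7047 + 11.5326 = 23.2373. Triangle inequality is satisfied.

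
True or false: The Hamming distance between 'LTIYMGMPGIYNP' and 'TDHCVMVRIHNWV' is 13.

Differing positions: 1, 2, 3, 4, 5, 6, 7, 8, 9, 10, 11, 12, 13. Hamming distance = 13, so the claim is true.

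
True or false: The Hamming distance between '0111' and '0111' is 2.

Differing positions: none. Hamming distance = 0, so the claim that d_H = 2 is false.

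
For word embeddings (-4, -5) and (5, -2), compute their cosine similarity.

With u = (-4, -5), v = (5, -2):
u·v = (-4)·5 + (-5)·(-2) = (-20) + 10 = -10.
|u| = √((-4)² + (-5)²) = √41, |v| = √(5² + (-2)²) = √29, so |u||v| = √(41·29) = √1189.
cos θ = (u·v)/(|u||v|) = -10/√1189 ≈ -0.29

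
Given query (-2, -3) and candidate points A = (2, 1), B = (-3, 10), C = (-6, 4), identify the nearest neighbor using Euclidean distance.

Distances: d(A) ≈ 5.6569, d(B) ≈ 13.0384, d(C) ≈ 8.0623. Nearest: A = (2, 1) with distance 5.6569.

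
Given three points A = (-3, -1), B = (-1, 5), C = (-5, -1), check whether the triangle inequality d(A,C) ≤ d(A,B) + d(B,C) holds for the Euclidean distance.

d(A,B) = √(2² + 6²) = √40 ≈ 6.3246, d(B,C) = √(4² + 6²) = √52 ≈ 7.2111, d(A,C) = √(2² + 0²) = √4 = 2.
d(A,C) = 2 ≤ 6.3246 + 7.2111 = 13.5357. Triangle inequality is satisfied.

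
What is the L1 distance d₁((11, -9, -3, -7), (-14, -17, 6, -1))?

Σ|x_i - y_i| = |11 - (-14)| + |-9 - (-17)| + |-3 - 6| + |-7 - (-1)| = 25 + 8 + 9 + 6 = 48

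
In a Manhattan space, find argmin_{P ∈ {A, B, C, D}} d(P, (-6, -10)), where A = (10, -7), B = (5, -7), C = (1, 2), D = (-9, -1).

Distances: d(A) = 19, d(B) = 14, d(C) = 19, d(D) = 12. Nearest: D = (-9, -1) with distance 12.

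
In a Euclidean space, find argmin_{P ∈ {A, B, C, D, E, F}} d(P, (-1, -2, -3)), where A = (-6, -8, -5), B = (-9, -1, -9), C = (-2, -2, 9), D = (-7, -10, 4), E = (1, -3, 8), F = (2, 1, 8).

Distances: d(A) ≈ 8.0623, d(B) ≈ 10.0499, d(C) ≈ 12.0416, d(D) ≈ 12.2066, d(E) ≈ 11.225, d(F) ≈ 11.7898. Nearest: A = (-6, -8, -5) with distance 8.0623.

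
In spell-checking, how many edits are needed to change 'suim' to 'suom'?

Let D[i][j] be the edit distance between the first i characters of 'suim' and the first j characters of 'suom', with D[i][0] = i, D[0][j] = j, and D[i][j] = D[i-1][j-1] if the characters match, else 1 + min(D[i-1][j], D[i][j-1], D[i-1][j-1]). Filling the table (rows: prefixes of 'suim', columns: prefixes of 'suom'):
     ε  s  u  o  m
  ε  0  1  2  3  4
  s  1  0  1  2  3
  u  2  1  0  1  2
  i  3  2  1  1  2
  m  4  3  2  2  1
The bottom-right entry gives D[4][4] = 1, so no sequence of fewer than 1 edit works. Backtracking through the table gives one optimal edit sequence (1 edit):
  suim → suom (sub i→o @3)
Edit distance = 1.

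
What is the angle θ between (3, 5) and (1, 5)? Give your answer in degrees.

With u = (3, 5), v = (1, 5):
u·v = 3·1 + 5·5 = 3 + 25 = 28.
|u| = √(3² + 5²) = √34, |v| = √(1² + 5²) = √26, so |u||v| = √(34·26) = √884.
cos θ = (u·v)/(|u||v|) = 28/√884 ≈ 0.941742
θ = arccos(0.941742) ≈ 19.65°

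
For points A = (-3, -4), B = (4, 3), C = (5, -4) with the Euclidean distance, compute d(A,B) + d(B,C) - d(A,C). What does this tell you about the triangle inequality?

d(A,B) = √(7² + 7²) = √98 ≈ 9.8995, d(B,C) = √(1² + 7²) = √50 ≈ 7.0711, d(A,C) = √(8² + 0²) = √64 = 8.
d(A,B) + d(B,C) - d(A,C) = 9.8995 + 7.0711 - 8 = 16.9706 - 8 = 8.9706 (to 4 decimal places). This is ≥ 0, so the triangle inequality holds for these points.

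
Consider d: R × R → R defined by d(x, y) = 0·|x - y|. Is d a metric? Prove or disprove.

No. With c = 0, d(x,y) = 0 for all x, y. This fails identity of indiscernibles: d(4, 10) = 0 but 4 ≠ 10.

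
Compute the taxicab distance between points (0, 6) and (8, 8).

Σ|x_i - y_i| = |0 - 8| + |6 - 8| = 8 + 2 = 10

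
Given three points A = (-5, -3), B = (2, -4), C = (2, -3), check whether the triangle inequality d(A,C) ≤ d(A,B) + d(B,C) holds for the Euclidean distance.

d(A,B) = √(7² + 1²) = √50 ≈ 7.0711, d(B,C) = √(0² + 1²) = √1 = 1, d(A,C) = √(7² + 0²) = √49 = 7.
d(A,C) = 7 ≤ 7.0711 + 1 = 8.0711. Triangle inequality is satisfied.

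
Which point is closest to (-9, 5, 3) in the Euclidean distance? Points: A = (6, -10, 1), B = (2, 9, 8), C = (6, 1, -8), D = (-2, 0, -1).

Distances: d(A) ≈ 21.3073, d(B) ≈ 12.7279, d(C) ≈ 19.0263, d(D) ≈ 9.4868. Nearest: D = (-2, 0, -1) with distance 9.4868.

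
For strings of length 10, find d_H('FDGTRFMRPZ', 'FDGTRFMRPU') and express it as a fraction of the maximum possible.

Differing positions: 10. Hamming distance = 1. The maximum possible Hamming distance for length-10 strings is 10, so d_H/10 = 1/10 = 0.1.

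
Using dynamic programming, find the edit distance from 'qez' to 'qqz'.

Let D[i][j] be the edit distance between the first i characters of 'qez' and the first j characters of 'qqz', with D[i][0] = i, D[0][j] = j, and D[i][j] = D[i-1][j-1] if the characters match, else 1 + min(D[i-1][j], D[i][j-1], D[i-1][j-1]). Filling the table (rows: prefixes of 'qez', columns: prefixes of 'qqz'):
     ε  q  q  z
  ε  0  1  2  3
  q  1  0  1  2
  e  2  1  1  2
  z  3  2  2  1
The bottom-right entry gives D[3][3] = 1, so no sequence of fewer than 1 edit works. Backtracking through the table gives one optimal edit sequence (1 edit):
  qez → qqz (sub e→q @2)
Edit distance = 1.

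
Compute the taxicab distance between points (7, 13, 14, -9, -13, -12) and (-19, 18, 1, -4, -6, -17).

Σ|x_i - y_i| = |7 - (-19)| + |13 - 18| + |14 - 1| + |-9 - (-4)| + |-13 - (-6)| + |-12 - (-17)| = 26 + 5 + 13 + 5 + 7 + 5 = 61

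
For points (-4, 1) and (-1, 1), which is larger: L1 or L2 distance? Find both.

L1 = |-4 - (-1)| + |1 - 1| = 3 + 0 = 3
L2 = √(3² + 0²) = √9 = 3
L1 ≥ L2 always (equality iff movement is along one axis); L1 = L2 here (movement is along a single axis).
Ratio L1/L2 = 3/3 = 1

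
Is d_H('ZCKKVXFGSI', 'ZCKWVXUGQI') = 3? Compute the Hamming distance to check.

Differing positions: 4, 7, 9. Hamming distance = 3, so the claim is true.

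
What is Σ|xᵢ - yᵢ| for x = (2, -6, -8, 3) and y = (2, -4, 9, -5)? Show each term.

Σ|x_i - y_i| = |2 - 2| + |-6 - (-4)| + |-8 - 9| + |3 - (-5)| = 0 + 2 + 17 + 8 = 27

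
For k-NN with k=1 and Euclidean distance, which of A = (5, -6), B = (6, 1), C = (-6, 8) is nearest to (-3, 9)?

Distances: d(A) = 17, d(B) ≈ 12.0416, d(C) ≈ 3.1623. Nearest: C = (-6, 8) with distance 3.1623.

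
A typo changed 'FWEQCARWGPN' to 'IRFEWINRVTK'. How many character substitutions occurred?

Differing positions: 1, 2, 3, 4, 5, 6, 7, 8, 9, 10, 11. Hamming distance = 11.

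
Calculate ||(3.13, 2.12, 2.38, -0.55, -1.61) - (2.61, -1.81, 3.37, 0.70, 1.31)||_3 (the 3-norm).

(Σ|x_i - y_i|^3)^(1/3) = (|3.13 - 2.61|^3 + |2.12 - (-1.81)|^3 + |2.38 - 3.37|^3 + |-0.55 - 0.7|^3 + |-1.61 - 1.31|^3)^(1/3)
= (0.52^3 + 3.93^3 + 0.99^3 + 1.25^3 + 2.92^3)^(1/3) ≈ (0.1406 + 60.6985 + 0.9703 + 1.9531 + 24.8971)^(1/3) = (88.6596)^(1/3) ≈ 4.459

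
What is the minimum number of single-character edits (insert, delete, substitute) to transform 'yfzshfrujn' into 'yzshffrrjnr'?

Let D[i][j] be the edit distance between the first i characters of 'yfzshfrujn' and the first j characters of 'yzshffrrjnr', with D[i][0] = i, D[0][j] = j, and D[i][j] = D[i-1][j-1] if the characters match, else 1 + min(D[i-1][j], D[i][j-1], D[i-1][j-1]). Filling the table (rows: prefixes of 'yfzshfrujn', columns: prefixes of 'yzshffrrjnr'):
     ε  y  z  s  h  f  f  r  r  j  n  r
  ε  0  1  2  3  4  5  6  7  8  9 10 11
  y  1  0  1  2  3  4  5  6  7  8  9 10
  f  2  1  1  2  3  3  4  5  6  7  8  9
  z  3  2  1  2  3  4  4  5  6  7  8  9
  s  4  3  2  1  2  3  4  5  6  7  8  9
  h  5  4  3  2  1  2  3  4  5  6  7  8
  f  6  5  4  3  2  1  2  3  4  5  6  7
  r  7  6  5  4  3  2  2  2  3  4  5  6
  u  8  7  6  5  4  3  3  3  3  4  5  6
  j  9  8  7  6  5  4  4  4  4  3  4  5
  n 10  9  8  7  6  5  5  5  5  4  3  4
The bottom-right entry gives D[10][11] = 4, so no sequence of fewer than 4 edits works. Backtracking through the table gives one optimal edit sequence (4 edits):
  yfzshfrujn → yzshfrujn (del f @2)
  yzshfrujn → yzshffrujn (ins f @5)
  yzshffrujn → yzshffrrjn (sub u→r @8)
  yzshffrrjn → yzshffrrjnr (ins r @11)
Edit distance = 4.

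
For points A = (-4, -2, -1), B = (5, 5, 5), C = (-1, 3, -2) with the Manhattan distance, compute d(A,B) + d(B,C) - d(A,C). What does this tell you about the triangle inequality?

d(A,B) = 9 + 7 + 6 = 22, d(B,C) = 6 + 2 + 7 = 15, d(A,C) = 3 + 5 + 1 = 9.
d(A,B) + d(B,C) - d(A,C) = 22 + 15 - 9 = 37 - 9 = 28. This is ≥ 0, so the triangle inequality holds for these points.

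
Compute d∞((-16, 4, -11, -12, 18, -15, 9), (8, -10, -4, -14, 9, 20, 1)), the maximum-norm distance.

max(|x_i - y_i|) = max(|-16 - 8|, |4 - (-10)|, |-11 - (-4)|, |-12 - (-14)|, |18 - 9|, |-15 - 20|, |9 - 1|) = max(24, 14, 7, 2, 9, 35, 8) = 35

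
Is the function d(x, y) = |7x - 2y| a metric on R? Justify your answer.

No. d fails symmetry: d(5, 2) = |7·5 - 2·2| = |31| = 31, but d(2, 5) = |7·2 - 2·5| = |4| = 4. Since 31 ≠ 4, d(x,y) ≠ d(y,x) in general.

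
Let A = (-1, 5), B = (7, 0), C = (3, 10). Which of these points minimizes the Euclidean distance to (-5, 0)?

Distances: d(A) ≈ 6.4031, d(B) = 12, d(C) ≈ 12.8062. Nearest: A = (-1, 5) with distance 6.4031.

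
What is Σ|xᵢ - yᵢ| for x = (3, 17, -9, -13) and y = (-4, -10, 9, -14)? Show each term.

Σ|x_i - y_i| = |3 - (-4)| + |17 - (-10)| + |-9 - 9| + |-13 - (-14)| = 7 + 27 + 18 + 1 = 53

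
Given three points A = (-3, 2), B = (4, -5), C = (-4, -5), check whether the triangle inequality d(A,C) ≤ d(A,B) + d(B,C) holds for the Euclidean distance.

d(A,B) = √(7² + 7²) = √98 ≈ 9.8995, d(B,C) = √(8² + 0²) = √64 = 8, d(A,C) = √(1² + 7²) = √50 ≈ 7.0711.
d(A,C) ≈ 7.0711 ≤ 9.8995 + 8 = 17.8995. Triangle inequality is satisfied.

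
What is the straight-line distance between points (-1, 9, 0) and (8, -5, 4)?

√(Σ(x_i - y_i)²) = √((-1 - 8)² + (9 - (-5))² + (0 - 4)²)
= √((-9)² + 14² + (-4)²) = √(81 + 196 + 16) = √293 ≈ 17.1172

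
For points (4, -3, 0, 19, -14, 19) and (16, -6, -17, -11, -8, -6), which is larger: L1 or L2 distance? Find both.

L1 = |4 - 16| + |-3 - (-6)| + |0 - (-17)| + |19 - (-11)| + |-14 - (-8)| + |19 - (-6)| = 12 + 3 + 17 + 30 + 6 + 25 = 93
L2 = √(12² + 3² + 17² + 30² + 6² + 25²) = √2003 ≈ 44.7549
L1 ≥ L2 always (equality iff movement is along one axis); L1 > L2 here.
Ratio L1/L2 = 93/√2003 ≈ 2.078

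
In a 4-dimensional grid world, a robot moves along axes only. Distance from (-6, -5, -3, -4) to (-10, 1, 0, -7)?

Σ|x_i - y_i| = |-6 - (-10)| + |-5 - 1| + |-3 - 0| + |-4 - (-7)| = 4 + 6 + 3 + 3 = 16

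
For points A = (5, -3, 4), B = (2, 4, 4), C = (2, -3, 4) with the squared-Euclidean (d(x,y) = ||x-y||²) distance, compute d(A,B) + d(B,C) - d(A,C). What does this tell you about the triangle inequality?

d(A,B) = 3² + 7² + 0² = 58, d(B,C) = 0² + 7² + 0² = 49, d(A,C) = 3² + 0² + 0² = 9.
d(A,B) + d(B,C) - d(A,C) = 58 + 49 - 9 = 107 - 9 = 98. This is ≥ 0, so the triangle inequality holds for these points.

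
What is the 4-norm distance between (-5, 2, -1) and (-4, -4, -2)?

(Σ|x_i - y_i|^4)^(1/4) = (|-5 - (-4)|^4 + |2 - (-4)|^4 + |-1 - (-2)|^4)^(1/4)
= (1^4 + 6^4 + 1^4)^(1/4) = (1 + 1296 + 1)^(1/4) = (1298)^(1/4) ≈ 6.0023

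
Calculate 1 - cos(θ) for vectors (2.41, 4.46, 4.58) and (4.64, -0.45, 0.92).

With u = (2.41, 4.46, 4.58), v = (4.64, -0.45, 0.92):
u·v = 2.41·4.64 + 4.46·(-0.45) + 4.58·0.92 = 11.1824 + (-2.007) + 4.2136 = 13.389.
|u| = √(2.41² + 4.46² + 4.58²) = √(5.8081 + 19.8916 + 20.9764) = √46.6761, |v| = √(4.64² + (-0.45)² + 0.92²) = √(21.5296 + 0.2025 + 0.8464) = √22.5785.
cos θ = (u·v)/(|u||v|) = 13.389/(√46.6761·√22.5785) ≈ 0.4124
Cosine distance = 1 - cos θ ≈ 1 - 0.4124 = 0.5876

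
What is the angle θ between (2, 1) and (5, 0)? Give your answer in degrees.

With u = (2, 1), v = (5, 0):
u·v = 2·5 + 1·0 = 10 + 0 = 10.
|u| = √(2² + 1²) = √5, |v| = √(5² + 0²) = √25, so |u||v| = √(5·25) = √125.
cos θ = (u·v)/(|u||v|) = 10/√125 ≈ 0.894427
θ = arccos(0.894427) ≈ 26.57°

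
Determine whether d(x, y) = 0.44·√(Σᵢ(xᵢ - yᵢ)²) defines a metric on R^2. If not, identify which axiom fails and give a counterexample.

Yes. The L2 (Euclidean) norm induces a metric on R^2, and multiplying a metric by a positive constant 0.44 > 0 preserves all four axioms: non-negativity (0.44·||x-y|| ≥ 0), identity (0.44·||x-y|| = 0 ⟺ ||x-y|| = 0 ⟺ x = y), symmetry (||x-y|| = ||y-x||), and the triangle inequality (0.44·||x-z|| ≤ 0.44·||x-y|| + 0.44·||y-z||). So d is a metric.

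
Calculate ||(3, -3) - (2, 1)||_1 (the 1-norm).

Σ|x_i - y_i| = |3 - 2| + |-3 - 1| = 1 + 4 = 5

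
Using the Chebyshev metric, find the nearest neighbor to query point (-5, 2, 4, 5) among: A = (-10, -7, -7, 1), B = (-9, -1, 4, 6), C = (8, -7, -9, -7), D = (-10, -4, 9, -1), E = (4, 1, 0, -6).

Distances: d(A) = 11, d(B) = 4, d(C) = 13, d(D) = 6, d(E) = 11. Nearest: B = (-9, -1, 4, 6) with distance 4.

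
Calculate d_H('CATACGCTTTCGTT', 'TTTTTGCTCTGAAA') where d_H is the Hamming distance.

Differing positions: 1, 2, 4, 5, 9, 11, 12, 13, 14. Hamming distance = 9.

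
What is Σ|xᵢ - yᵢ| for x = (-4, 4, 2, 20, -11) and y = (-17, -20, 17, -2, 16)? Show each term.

Σ|x_i - y_i| = |-4 - (-17)| + |4 - (-20)| + |2 - 17| + |20 - (-2)| + |-11 - 16| = 13 + 24 + 15 + 22 + 27 = 101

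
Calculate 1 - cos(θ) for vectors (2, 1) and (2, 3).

With u = (2, 1), v = (2, 3):
u·v = 2·2 + 1·3 = 4 + 3 = 7.
|u| = √(2² + 1²) = √5, |v| = √(2² + 3²) = √13, so |u||v| = √(5·13) = √65.
cos θ = (u·v)/(|u||v|) = 7/√65 ≈ 0.8682
Cosine distance = 1 - cos θ ≈ 1 - 0.8682 = 0.1318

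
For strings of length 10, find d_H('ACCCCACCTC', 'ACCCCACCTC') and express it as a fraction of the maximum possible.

Differing positions: none. Hamming distance = 0. The maximum possible Hamming distance for length-10 strings is 10, so d_H/10 = 0/10 = 0.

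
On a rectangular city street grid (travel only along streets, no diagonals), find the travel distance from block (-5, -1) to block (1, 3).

Σ|x_i - y_i| = |-5 - 1| + |-1 - 3| = 6 + 4 = 10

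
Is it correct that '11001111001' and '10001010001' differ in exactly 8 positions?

Differing positions: 2, 6, 8. Hamming distance = 3, so the claim that d_H = 8 is false.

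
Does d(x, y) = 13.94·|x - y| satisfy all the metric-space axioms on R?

Yes. Since |x - y| is a metric on R and 13.94 > 0, the positive scalar multiple 13.94·|x - y| is also a metric: scaling by a positive constant preserves non-negativity, identity (d=0 ⟺ |x-y|=0 ⟺ x=y), symmetry, and the triangle inequality.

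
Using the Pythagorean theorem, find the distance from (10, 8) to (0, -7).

√(Σ(x_i - y_i)²) = √((10 - 0)² + (8 - (-7))²)
= √(10² + 15²) = √(100 + 225) = √325 ≈ 18.0278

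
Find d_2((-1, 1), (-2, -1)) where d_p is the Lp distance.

(Σ|x_i - y_i|^2)^(1/2) = (|-1 - (-2)|^2 + |1 - (-1)|^2)^(1/2)
= (1^2 + 2^2)^(1/2) = (1 + 4)^(1/2) = (5)^(1/2) ≈ 2.2361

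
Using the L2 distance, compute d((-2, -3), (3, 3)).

(Σ|x_i - y_i|^2)^(1/2) = (|-2 - 3|^2 + |-3 - 3|^2)^(1/2)
= (5^2 + 6^2)^(1/2) = (25 + 36)^(1/2) = (61)^(1/2) ≈ 7.8102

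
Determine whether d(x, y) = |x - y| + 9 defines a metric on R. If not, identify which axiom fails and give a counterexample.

No. d fails identity of indiscernibles (specifically d(x,x) = 0): d(-2, -2) = |-2 - (-2)| + 9 = 0 + 9 = 9 ≠ 0.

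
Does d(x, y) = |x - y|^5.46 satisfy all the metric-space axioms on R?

No. d(x,y) = |x-y|^5.46 fails the triangle inequality since p = 5.46 > 1. Counterexample: x = 4, y = 14, z = 17. d(x,z) = |4 - 17|^5.46 = 13^5.46 ≈ 1208177.3888, but d(x,y) + d(y,z) = 10^5.46 + 3^5.46 ≈ 288403.1503 + 402.7931 = 288805.9434. Since 1208177.3888 > 288805.9434, the triangle inequality is violated.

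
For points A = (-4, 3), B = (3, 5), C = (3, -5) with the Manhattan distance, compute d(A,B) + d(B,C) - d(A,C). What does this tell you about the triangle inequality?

d(A,B) = 7 + 2 = 9, d(B,C) = 0 + 10 = 10, d(A,C) = 7 + 8 = 15.
d(A,B) + d(B,C) - d(A,C) = 9 + 10 - 15 = 19 - 15 = 4. This is ≥ 0, so the triangle inequality holds for these points.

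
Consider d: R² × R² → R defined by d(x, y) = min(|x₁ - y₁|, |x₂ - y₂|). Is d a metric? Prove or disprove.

No. d fails identity of indiscernibles: take x = (1, 0) and y = (1, 6). Then d(x,y) = min(|1 - 1|, |0 - 6|) = min(0, 6) = 0, yet x ≠ y.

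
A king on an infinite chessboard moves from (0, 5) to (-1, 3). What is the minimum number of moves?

max(|x_i - y_i|) = max(|0 - (-1)|, |5 - 3|) = max(1, 2) = 2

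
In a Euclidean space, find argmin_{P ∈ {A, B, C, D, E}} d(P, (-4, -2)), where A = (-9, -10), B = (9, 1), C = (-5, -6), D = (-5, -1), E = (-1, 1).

Distances: d(A) ≈ 9.434, d(B) ≈ 13.3417, d(C) ≈ 4.1231, d(D) ≈ 1.4142, d(E) ≈ 4.2426. Nearest: D = (-5, -1) with distance 1.4142.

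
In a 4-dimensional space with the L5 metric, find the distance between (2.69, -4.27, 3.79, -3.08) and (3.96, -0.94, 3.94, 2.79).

(Σ|x_i - y_i|^5)^(1/5) = (|2.69 - 3.96|^5 + |-4.27 - (-0.94)|^5 + |3.79 - 3.94|^5 + |-3.08 - 2.79|^5)^(1/5)
= (1.27^5 + 3.33^5 + 0.15^5 + 5.87^5)^(1/5) ≈ (3.3038 + 409.4691 + 0.0001 + 6969.3216)^(1/5) = (7382.0946)^(1/5) ≈ 5.9379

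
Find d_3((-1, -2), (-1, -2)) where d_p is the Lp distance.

(Σ|x_i - y_i|^3)^(1/3) = (|-1 - (-1)|^3 + |-2 - (-2)|^3)^(1/3)
= (0^3 + 0^3)^(1/3) = (0 + 0)^(1/3) = (0)^(1/3) = 0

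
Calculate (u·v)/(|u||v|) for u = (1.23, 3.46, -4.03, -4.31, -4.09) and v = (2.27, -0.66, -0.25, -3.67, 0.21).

With u = (1.23, 3.46, -4.03, -4.31, -4.09), v = (2.27, -0.66, -0.25, -3.67, 0.21):
u·v = 1.23·2.27 + 3.46·(-0.66) + (-4.03)·(-0.25) + (-4.31)·(-3.67) + (-4.09)·0.21 = 2.7921 + (-2.2836) + 1.0075 + 15.8177 + (-0.8589) = 16.4748.
|u| = √(1.23² + 3.46² + (-4.03)² + (-4.31)² + (-4.09)²) = √(1.5129 + 11.9716 + 16.2409 + 18.5761 + 16.7281) = √65.0296, |v| = √(2.27² + (-0.66)² + (-0.25)² + (-3.67)² + 0.21²) = √(5.1529 + 0.4356 + 0.0625 + 13.4689 + 0.0441) = √19.164.
cos θ = (u·v)/(|u||v|) = 16.4748/(√65.0296·√19.164) ≈ 0.4667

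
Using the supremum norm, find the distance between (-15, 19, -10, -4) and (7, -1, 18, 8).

max(|x_i - y_i|) = max(|-15 - 7|, |19 - (-1)|, |-10 - 18|, |-4 - 8|) = max(22, 20, 28, 12) = 28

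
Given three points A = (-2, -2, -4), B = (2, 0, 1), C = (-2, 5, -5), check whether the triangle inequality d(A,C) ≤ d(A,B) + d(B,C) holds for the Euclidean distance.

d(A,B) = √(4² + 2² + 5²) = √45 ≈ 6.7082, d(B,C) = √(4² + 5² + 6²) = √77 ≈ 8.775, d(A,C) = √(0² + 7² + 1²) = √50 ≈ 7.0711.
d(A,C) ≈ 7.0711 ≤ 6.7082 + 8.775 = 15.4832. Triangle inequality is satisfied.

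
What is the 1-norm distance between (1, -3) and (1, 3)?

Σ|x_i - y_i| = |1 - 1| + |-3 - 3| = 0 + 6 = 6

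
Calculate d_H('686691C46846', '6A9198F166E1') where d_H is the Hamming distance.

Differing positions: 2, 3, 4, 6, 7, 8, 10, 11, 12. Hamming distance = 9.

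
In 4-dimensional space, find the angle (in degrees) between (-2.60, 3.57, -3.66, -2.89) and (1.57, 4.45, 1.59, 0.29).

With u = (-2.60, 3.57, -3.66, -2.89), v = (1.57, 4.45, 1.59, 0.29):
u·v = (-2.6)·1.57 + 3.57·4.45 + (-3.66)·1.59 + (-2.89)·0.29 = (-4.082) + 15.8865 + (-5.8194) + (-0.8381) = 5.147.
|u| = √((-2.6)² + 3.57² + (-3.66)² + (-2.89)²) = √(6.76 + 12.7449 + 13.3956 + 8.3521) = √41.2526, |v| = √(1.57² + 4.45² + 1.59² + 0.29²) = √(2.4649 + 19.8025 + 2.5281 + 0.0841) = √24.8796.
cos θ = (u·v)/(|u||v|) = 5.147/(√41.2526·√24.8796) ≈ 0.16066
θ = arccos(0.16066) ≈ 80.75°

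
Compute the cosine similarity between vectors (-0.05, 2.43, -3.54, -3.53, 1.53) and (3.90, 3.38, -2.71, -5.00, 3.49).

With u = (-0.05, 2.43, -3.54, -3.53, 1.53), v = (3.90, 3.38, -2.71, -5.00, 3.49):
u·v = (-0.05)·3.9 + 2.43·3.38 + (-3.54)·(-2.71) + (-3.53)·(-5) + 1.53·3.49 = (-0.195) + 8.2134 + 9.5934 + 17.65 + 5.3397 = 40.6015.
|u| = √((-0.05)² + 2.43² + (-3.54)² + (-3.53)² + 1.53²) = √(0.0025 + 5.9049 + 12.5316 + 12.4609 + 2.3409) = √33.2408, |v| = √(3.9² + 3.38² + (-2.71)² + (-5)² + 3.49²) = √(15.21 + 11.4244 + 7.3441 + 25 + 12.1801) = √71.1586.
cos θ = (u·v)/(|u||v|) = 40.6015/(√33.2408·√71.1586) ≈ 0.8348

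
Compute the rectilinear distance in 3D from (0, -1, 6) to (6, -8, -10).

Σ|x_i - y_i| = |0 - 6| + |-1 - (-8)| + |6 - (-10)| = 6 + 7 + 16 = 29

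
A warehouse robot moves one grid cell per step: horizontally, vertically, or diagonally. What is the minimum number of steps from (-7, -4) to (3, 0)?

max(|x_i - y_i|) = max(|-7 - 3|, |-4 - 0|) = max(10, 4) = 10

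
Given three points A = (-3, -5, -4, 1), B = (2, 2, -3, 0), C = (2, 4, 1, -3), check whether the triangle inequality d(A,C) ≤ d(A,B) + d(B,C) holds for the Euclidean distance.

d(A,B) = √(5² + 7² + 1² + 1²) = √76 ≈ 8.7178, d(B,C) = √(0² + 2² + 4² + 3²) = √29 ≈ 5.3852, d(A,C) = √(5² + 9² + 5² + 4²) = √147 ≈ 12.1244.
d(A,C) ≈ 12.1244 ≤ 8.7178 + 5.3852 = 14.103. Triangle inequality is satisfied.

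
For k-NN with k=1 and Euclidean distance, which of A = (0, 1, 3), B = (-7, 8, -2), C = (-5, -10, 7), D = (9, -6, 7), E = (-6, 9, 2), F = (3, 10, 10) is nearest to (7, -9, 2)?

Distances: d(A) ≈ 12.2474, d(B) ≈ 22.383, d(C) ≈ 13.0384, d(D) ≈ 6.1644, d(E) ≈ 22.2036, d(F) = 21. Nearest: D = (9, -6, 7) with distance 6.1644.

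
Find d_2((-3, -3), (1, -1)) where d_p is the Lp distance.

(Σ|x_i - y_i|^2)^(1/2) = (|-3 - 1|^2 + |-3 - (-1)|^2)^(1/2)
= (4^2 + 2^2)^(1/2) = (16 + 4)^(1/2) = (20)^(1/2) ≈ 4.4721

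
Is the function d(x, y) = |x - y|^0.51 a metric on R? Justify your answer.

Yes. With 0 < p = 0.51 ≤ 1, d(x,y) = |x-y|^0.51 is a metric on R. Non-negativity and symmetry are immediate; |x-y|^0.51 = 0 ⟺ |x-y| = 0 ⟺ x = y. For the triangle inequality, the function t ↦ t^0.51 is subadditive on [0,∞) when p ≤ 1, so |x-z|^0.51 ≤ (|x-y| + |y-z|)^0.51 ≤ |x-y|^0.51 + |y-z|^0.51.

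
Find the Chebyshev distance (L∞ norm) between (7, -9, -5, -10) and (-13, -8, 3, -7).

max(|x_i - y_i|) = max(|7 - (-13)|, |-9 - (-8)|, |-5 - 3|, |-10 - (-7)|) = max(20, 1, 8, 3) = 20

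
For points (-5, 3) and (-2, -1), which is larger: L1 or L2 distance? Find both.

L1 = |-5 - (-2)| + |3 - (-1)| = 3 + 4 = 7
L2 = √(3² + 4²) = √25 = 5
L1 ≥ L2 always (equality iff movement is along one axis); L1 > L2 here.
Ratio L1/L2 = 7/5 = 1.4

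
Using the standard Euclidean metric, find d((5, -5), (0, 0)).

√(Σ(x_i - y_i)²) = √((5 - 0)² + (-5 - 0)²)
= √(5² + (-5)²) = √(25 + 25) = √50 ≈ 7.0711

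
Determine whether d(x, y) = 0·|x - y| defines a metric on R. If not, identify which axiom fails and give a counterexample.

No. With c = 0, d(x,y) = 0 for all x, y. This fails identity of indiscernibles: d(2, 10) = 0 but 2 ≠ 10.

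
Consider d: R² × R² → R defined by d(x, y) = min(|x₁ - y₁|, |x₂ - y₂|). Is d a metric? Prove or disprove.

No. d fails identity of indiscernibles: take x = (-2, 0) and y = (-2, 7). Then d(x,y) = min(|-2 - (-2)|, |0 - 7|) = min(0, 7) = 0, yet x ≠ y.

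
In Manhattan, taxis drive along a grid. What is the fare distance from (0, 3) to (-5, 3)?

Σ|x_i - y_i| = |0 - (-5)| + |3 - 3| = 5 + 0 = 5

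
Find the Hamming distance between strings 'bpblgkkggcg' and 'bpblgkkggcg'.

Differing positions: none. Hamming distance = 0.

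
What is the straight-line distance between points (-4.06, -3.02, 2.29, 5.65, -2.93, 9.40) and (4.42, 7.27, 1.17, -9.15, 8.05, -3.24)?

√(Σ(x_i - y_i)²) = √((-4.06 - 4.42)² + (-3.02 - 7.27)² + (2.29 - 1.17)² + (5.65 - (-9.15))² + (-2.93 - 8.05)² + (9.4 - (-3.24))²)
= √((-8.48)² + (-10.29)² + 1.12² + 14.8² + (-10.98)² + 12.64²) = √(71.9104 + 105.8841 + 1.2544 + 219.04 + 120.5604 + 159.7696) = √678.4189 ≈ 26.0465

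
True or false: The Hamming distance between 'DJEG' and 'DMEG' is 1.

Differing positions: 2. Hamming distance = 1, so the claim is true.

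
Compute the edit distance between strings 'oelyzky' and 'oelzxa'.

Let D[i][j] be the edit distance between the first i characters of 'oelyzky' and the first j characters of 'oelzxa', with D[i][0] = i, D[0][j] = j, and D[i][j] = D[i-1][j-1] if the characters match, else 1 + min(D[i-1][j], D[i][j-1], D[i-1][j-1]). Filling the table (rows: prefixes of 'oelyzky', columns: prefixes of 'oelzxa'):
     ε  o  e  l  z  x  a
  ε  0  1  2  3  4  5  6
  o  1  0  1  2  3  4  5
  e  2  1  0  1  2  3  4
  l  3  2  1  0  1  2  3
  y  4  3  2  1  1  2  3
  z  5  4  3  2  1  2  3
  k  6  5  4  3  2  2  3
  y  7  6  5  4  3  3  3
The bottom-right entry gives D[7][6] = 3, so no sequence of fewer than 3 edits works. Backtracking through the table gives one optimal edit sequence (3 edits):
  oelyzky → oelzky (del y @4)
  oelzky → oelzxy (sub k→x @5)
  oelzxy → oelzxa (sub y→a @6)
Edit distance = 3.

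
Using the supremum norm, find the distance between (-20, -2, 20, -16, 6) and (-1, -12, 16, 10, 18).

max(|x_i - y_i|) = max(|-20 - (-1)|, |-2 - (-12)|, |20 - 16|, |-16 - 10|, |6 - 18|) = max(19, 10, 4, 26, 12) = 26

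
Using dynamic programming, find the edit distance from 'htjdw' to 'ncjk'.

Let D[i][j] be the edit distance between the first i characters of 'htjdw' and the first j characters of 'ncjk', with D[i][0] = i, D[0][j] = j, and D[i][j] = D[i-1][j-1] if the characters match, else 1 + min(D[i-1][j], D[i][j-1], D[i-1][j-1]). Filling the table (rows: prefixes of 'htjdw', columns: prefixes of 'ncjk'):
     ε  n  c  j  k
  ε  0  1  2  3  4
  h  1  1  2  3  4
  t  2  2  2  3  4
  j  3  3  3  2  3
  d  4  4  4  3  3
  w  5  5  5  4  4
The bottom-right entry gives D[5][4] = 4, so no sequence of fewer than 4 edits works. Backtracking through the table gives one optimal edit sequence (4 edits):
  htjdw → ntjdw (sub h→n @1)
  ntjdw → ncjdw (sub t→c @2)
  ncjdw → ncjw (del d @4)
  ncjw → ncjk (sub w→k @4)
Edit distance = 4.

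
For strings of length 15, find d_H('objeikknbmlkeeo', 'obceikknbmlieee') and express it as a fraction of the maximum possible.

Differing positions: 3, 12, 15. Hamming distance = 3. The maximum possible Hamming distance for length-15 strings is 15, so d_H/15 = 3/15 = 0.2.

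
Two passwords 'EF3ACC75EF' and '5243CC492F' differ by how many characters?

Differing positions: 1, 2, 3, 4, 7, 8, 9. Hamming distance = 7.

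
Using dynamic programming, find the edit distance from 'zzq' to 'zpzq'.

Let D[i][j] be the edit distance between the first i characters of 'zzq' and the first j characters of 'zpzq', with D[i][0] = i, D[0][j] = j, and D[i][j] = D[i-1][j-1] if the characters match, else 1 + min(D[i-1][j], D[i][j-1], D[i-1][j-1]). Filling the table (rows: prefixes of 'zzq', columns: prefixes of 'zpzq'):
     ε  z  p  z  q
  ε  0  1  2  3  4
  z  1  0  1  2  3
  z  2  1  1  1  2
  q  3  2  2  2  1
The bottom-right entry gives D[3][4] = 1, so no sequence of fewer than 1 edit works. Backtracking through the table gives one optimal edit sequence (1 edit):
  zzq → zpzq (ins p @2)
Edit distance = 1.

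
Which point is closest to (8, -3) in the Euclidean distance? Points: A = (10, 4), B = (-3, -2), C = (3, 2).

Distances: d(A) ≈ 7.2801, d(B) ≈ 11.0454, d(C) ≈ 7.0711. Nearest: C = (3, 2) with distance 7.0711.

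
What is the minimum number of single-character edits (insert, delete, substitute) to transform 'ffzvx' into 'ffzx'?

Let D[i][j] be the edit distance between the first i characters of 'ffzvx' and the first j characters of 'ffzx', with D[i][0] = i, D[0][j] = j, and D[i][j] = D[i-1][j-1] if the characters match, else 1 + min(D[i-1][j], D[i][j-1], D[i-1][j-1]). Filling the table (rows: prefixes of 'ffzvx', columns: prefixes of 'ffzx'):
     ε  f  f  z  x
  ε  0  1  2  3  4
  f  1  0  1  2  3
  f  2  1  0  1  2
  z  3  2  1  0  1
  v  4  3  2  1  1
  x  5  4  3  2  1
The bottom-right entry gives D[5][4] = 1, so no sequence of fewer than 1 edit works. Backtracking through the table gives one optimal edit sequence (1 edit):
  ffzvx → ffzx (del v @4)
Edit distance = 1.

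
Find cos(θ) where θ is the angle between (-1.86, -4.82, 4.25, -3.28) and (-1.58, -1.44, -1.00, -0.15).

With u = (-1.86, -4.82, 4.25, -3.28), v = (-1.58, -1.44, -1.00, -0.15):
u·v = (-1.86)·(-1.58) + (-4.82)·(-1.44) + 4.25·(-1) + (-3.28)·(-0.15) = 2.9388 + 6.9408 + (-4.25) + 0.492 = 6.1216.
|u| = √((-1.86)² + (-4.82)² + 4.25² + (-3.28)²) = √(3.4596 + 23.2324 + 18.0625 + 10.7584) = √55.5129, |v| = √((-1.58)² + (-1.44)² + (-1)² + (-0.15)²) = √(2.4964 + 2.0736 + 1 + 0.0225) = √5.5925.
cos θ = (u·v)/(|u||v|) = 6.1216/(√55.5129·√5.5925) ≈ 0.3474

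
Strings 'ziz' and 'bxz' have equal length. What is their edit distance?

Let D[i][j] be the edit distance between the first i characters of 'ziz' and the first j characters of 'bxz', with D[i][0] = i, D[0][j] = j, and D[i][j] = D[i-1][j-1] if the characters match, else 1 + min(D[i-1][j], D[i][j-1], D[i-1][j-1]). Filling the table (rows: prefixes of 'ziz', columns: prefixes of 'bxz'):
     ε  b  x  z
  ε  0  1  2  3
  z  1  1  2  2
  i  2  2  2  3
  z  3  3  3  2
The bottom-right entry gives D[3][3] = 2, so no sequence of fewer than 2 edits works. Backtracking through the table gives one optimal edit sequence (2 edits):
  ziz → biz (sub z→b @1)
  biz → bxz (sub i→x @2)
Edit distance = 2.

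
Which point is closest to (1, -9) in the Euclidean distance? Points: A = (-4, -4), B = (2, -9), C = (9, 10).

Distances: d(A) ≈ 7.0711, d(B) = 1, d(C) ≈ 20.6155. Nearest: B = (2, -9) with distance 1.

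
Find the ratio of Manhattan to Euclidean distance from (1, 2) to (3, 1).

L1 = |1 - 3| + |2 - 1| = 2 + 1 = 3
L2 = √(2² + 1²) = √5 ≈ 2.2361
L1 ≥ L2 always (equality iff movement is along one axis); L1 > L2 here.
Ratio L1/L2 = 3/√5 ≈ 1.3416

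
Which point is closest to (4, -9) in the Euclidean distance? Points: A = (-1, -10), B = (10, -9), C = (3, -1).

Distances: d(A) ≈ 5.099, d(B) = 6, d(C) ≈ 8.0623. Nearest: A = (-1, -10) with distance 5.099.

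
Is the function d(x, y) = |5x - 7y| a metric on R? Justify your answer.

No. d fails symmetry: d(9, 1) = |5·9 - 7·1| = |38| = 38, but d(1, 9) = |5·1 - 7·9| = |-58| = 58. Since 38 ≠ 58, d(x,y) ≠ d(y,x) in general.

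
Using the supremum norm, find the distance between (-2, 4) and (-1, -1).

max(|x_i - y_i|) = max(|-2 - (-1)|, |4 - (-1)|) = max(1, 5) = 5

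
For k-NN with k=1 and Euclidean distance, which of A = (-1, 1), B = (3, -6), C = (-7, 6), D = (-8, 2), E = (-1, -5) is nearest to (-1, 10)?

Distances: d(A) = 9, d(B) ≈ 16.4924, d(C) ≈ 7.2111, d(D) ≈ 10.6301, d(E) = 15. Nearest: C = (-7, 6) with distance 7.2111.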